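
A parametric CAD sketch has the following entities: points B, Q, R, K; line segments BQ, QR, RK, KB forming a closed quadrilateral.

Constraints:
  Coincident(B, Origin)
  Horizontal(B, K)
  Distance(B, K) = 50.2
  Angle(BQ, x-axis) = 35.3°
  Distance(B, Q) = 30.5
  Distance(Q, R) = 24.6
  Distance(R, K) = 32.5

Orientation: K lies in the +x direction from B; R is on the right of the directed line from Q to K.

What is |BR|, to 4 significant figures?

19.25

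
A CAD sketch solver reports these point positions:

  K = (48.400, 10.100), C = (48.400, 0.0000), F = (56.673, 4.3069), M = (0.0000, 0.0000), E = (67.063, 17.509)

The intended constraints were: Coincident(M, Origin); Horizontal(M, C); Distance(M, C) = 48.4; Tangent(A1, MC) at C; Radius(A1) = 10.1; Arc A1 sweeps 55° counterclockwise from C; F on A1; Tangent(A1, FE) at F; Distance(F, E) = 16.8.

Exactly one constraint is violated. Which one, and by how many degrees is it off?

Tangent(A1, FE) at F — off by 3.20°.

M = (0.00, 0.00) ✓; M.y = 0.00, C.y = 0.00 ✓; |MC| = 48.40 ✓; ∠(KC, CM) = 90.00° ✓; |KC| = 10.10 ✓; bearing(K→F) − bearing(K→C) = 55.00° ✓; |KF| = 10.10 ✓; ∠(KF, FE) = 93.20° ✗; |FE| = 16.80 ✓.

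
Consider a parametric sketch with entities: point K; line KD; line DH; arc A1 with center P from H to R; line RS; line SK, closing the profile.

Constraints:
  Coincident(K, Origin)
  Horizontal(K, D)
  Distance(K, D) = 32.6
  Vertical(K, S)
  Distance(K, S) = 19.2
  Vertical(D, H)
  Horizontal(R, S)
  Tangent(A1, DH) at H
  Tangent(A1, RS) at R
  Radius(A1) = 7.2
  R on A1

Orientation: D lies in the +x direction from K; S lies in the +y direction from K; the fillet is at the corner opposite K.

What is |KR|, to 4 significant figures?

31.84

K is at the origin; KD is horizontal with |KD| = 32.6 and D on the +x side, so D = (32.60, 0.000). K and S share the same x with |KS| = 19.2 and S on the +y side, so S = (0.000, 19.20). The virtual corner opposite K is at (32.60, 19.20). Since A1 is tangent to DH there, PH ⟂ DH and A1 meets RS tangentially, so PR is at right angles to RS, with radius 7.2, so the center P sits 7.2 in from both sides at P = (25.40, 12.00). That places the tangent points at H = (32.60, 12.00) on DH and R = (25.40, 19.20) on RS. Then |KR| = |R − K| = 31.84.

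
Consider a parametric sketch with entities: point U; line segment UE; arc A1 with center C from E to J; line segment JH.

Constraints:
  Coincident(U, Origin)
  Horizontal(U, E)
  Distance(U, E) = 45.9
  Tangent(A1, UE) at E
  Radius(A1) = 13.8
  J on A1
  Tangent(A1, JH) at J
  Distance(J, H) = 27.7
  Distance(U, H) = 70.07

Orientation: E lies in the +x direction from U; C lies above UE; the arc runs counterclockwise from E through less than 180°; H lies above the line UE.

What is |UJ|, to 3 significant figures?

61.6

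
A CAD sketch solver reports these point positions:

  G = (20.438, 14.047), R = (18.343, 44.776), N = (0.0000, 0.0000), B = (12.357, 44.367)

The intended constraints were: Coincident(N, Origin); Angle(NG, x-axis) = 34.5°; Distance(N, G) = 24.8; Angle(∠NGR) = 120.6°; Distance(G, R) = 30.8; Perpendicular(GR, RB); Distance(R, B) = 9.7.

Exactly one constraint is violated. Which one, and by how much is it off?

Distance(R, B) = 9.7 — off by 3.70.

N = (0.00, 0.00) ✓; NG at 34.50° ✓; |NG| = 24.80 ✓; ∠NGR = 120.6° ✓; |GR| = 30.80 ✓; ∠(GR, RB) = 90.01° ✓; |RB| = 6.000 ✗.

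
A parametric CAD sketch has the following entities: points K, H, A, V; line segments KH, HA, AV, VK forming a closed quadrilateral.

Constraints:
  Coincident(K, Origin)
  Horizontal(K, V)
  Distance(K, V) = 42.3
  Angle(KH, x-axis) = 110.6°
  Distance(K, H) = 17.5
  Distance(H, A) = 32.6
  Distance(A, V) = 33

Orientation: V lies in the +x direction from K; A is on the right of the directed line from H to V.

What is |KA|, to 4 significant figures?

15.86

Checks: KH at 110.6° ✓; |HA| = 32.60 ✓; |AV| = 33.00 ✓.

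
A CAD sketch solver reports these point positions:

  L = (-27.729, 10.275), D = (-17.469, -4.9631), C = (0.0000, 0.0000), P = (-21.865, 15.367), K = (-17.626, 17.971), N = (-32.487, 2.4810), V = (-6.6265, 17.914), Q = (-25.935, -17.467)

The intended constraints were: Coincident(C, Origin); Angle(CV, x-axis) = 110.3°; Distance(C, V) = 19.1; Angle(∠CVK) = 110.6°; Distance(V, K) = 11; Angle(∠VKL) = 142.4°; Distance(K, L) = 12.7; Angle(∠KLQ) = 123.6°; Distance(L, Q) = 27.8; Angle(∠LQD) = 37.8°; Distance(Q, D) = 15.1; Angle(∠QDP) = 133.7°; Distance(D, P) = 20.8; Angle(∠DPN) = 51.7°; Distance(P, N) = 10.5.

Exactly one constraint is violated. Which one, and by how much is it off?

Distance(P, N) = 10.5 — off by 6.20.

C = (0.00, 0.00) ✓; CV at 110.3° ✓; |CV| = 19.10 ✓; ∠CVK = 110.6° ✓; |VK| = 11.00 ✓; ∠VKL = 142.4° ✓; |KL| = 12.70 ✓; ∠KLQ = 123.6° ✓; |LQ| = 27.80 ✓; ∠LQD = 37.80° ✓; |QD| = 15.10 ✓; ∠QDP = 133.7° ✓; |DP| = 20.80 ✓; ∠DPN = 51.70° ✓; |PN| = 16.70 ✗.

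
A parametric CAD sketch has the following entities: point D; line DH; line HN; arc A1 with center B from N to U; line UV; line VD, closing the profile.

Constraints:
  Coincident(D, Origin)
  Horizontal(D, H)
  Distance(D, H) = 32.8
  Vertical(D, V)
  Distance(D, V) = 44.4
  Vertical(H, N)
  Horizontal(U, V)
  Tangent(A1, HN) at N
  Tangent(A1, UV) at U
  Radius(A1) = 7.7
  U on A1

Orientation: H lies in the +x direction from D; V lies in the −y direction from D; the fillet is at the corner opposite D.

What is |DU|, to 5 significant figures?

51.004

The virtual corner opposite D is at (32.800, -44.400). Since A1 is tangent to HN there, BN ⟂ HN and tangency of A1 to UV means the radius BU is perpendicular to UV, with radius 7.7, so the center B sits 7.7 in from both sides at B = (25.100, -36.700). That places the tangent points at N = (32.800, -36.700) on HN and U = (25.100, -44.400) on UV. Then |DU| = |U − D| = 51.004.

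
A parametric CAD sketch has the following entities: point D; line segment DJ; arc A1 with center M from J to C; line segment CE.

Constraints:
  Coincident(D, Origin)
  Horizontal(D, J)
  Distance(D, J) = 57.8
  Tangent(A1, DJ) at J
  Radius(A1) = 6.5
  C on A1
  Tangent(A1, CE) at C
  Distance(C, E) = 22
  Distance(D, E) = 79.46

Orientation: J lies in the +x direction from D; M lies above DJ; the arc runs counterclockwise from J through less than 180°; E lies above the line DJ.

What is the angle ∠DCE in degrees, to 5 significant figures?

133.43°

Checks: D = (0.00, 0.00) ✓; |MC| = 6.500 ✓; ∠(MC, CE) = 90.00° ✓; |CE| = 22.00 ✓; |DE| = 79.46 ✓.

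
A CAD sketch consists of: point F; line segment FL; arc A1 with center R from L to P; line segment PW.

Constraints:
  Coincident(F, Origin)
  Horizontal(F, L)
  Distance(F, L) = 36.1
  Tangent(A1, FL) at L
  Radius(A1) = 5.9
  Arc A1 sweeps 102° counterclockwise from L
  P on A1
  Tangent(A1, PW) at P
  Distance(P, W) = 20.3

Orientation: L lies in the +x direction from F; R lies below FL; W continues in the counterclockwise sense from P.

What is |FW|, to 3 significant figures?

43.8

F is at the origin; FL is horizontal with |FL| = 36.1 and L on the +x side, so L = (36.1, 0.00). The tangent condition forces RL to be normal to FL, so R = L + (0, -5.9) = (36.1, -5.90). On A1, L sits at bearing 90° from R; a 102° counterclockwise sweep puts P at bearing 192°, so P = R + 5.9·(cos 192°, sin 192°) = (30.3, -7.13). A1 meets PW tangentially, so RP is at right angles to PW, so PW runs along (−sin 192°, cos 192°); with |PW| = 20.3, W = (34.5, -27.0). Then |FW| = |W − F| = 43.8.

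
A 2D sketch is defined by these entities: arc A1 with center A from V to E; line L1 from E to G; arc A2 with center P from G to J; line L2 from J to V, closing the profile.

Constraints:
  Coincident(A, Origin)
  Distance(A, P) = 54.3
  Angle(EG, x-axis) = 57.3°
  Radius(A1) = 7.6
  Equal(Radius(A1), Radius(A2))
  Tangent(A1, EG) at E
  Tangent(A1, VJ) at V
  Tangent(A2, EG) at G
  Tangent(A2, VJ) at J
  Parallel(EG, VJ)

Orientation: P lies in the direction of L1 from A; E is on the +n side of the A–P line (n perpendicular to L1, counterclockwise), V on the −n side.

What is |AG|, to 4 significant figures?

54.83

The slot axis is L1's direction at 57.3°, so u = (cos 57.3°, sin 57.3°) = (0.5402, 0.8415) and n = (−sin 57.3°, cos 57.3°) = (-0.8415, 0.5402). A is at the origin and P lies 54.3 along u from A, so P = 54.3·u = (29.34, 45.69). Tangency of A1 to both parallel lines with radius 7.6 puts E and V at A ± 7.6·n: E = (-6.395, 4.106), V = (6.395, -4.106). Equal radii place G and J the same way about P: G = P + 7.6·n = (22.94, 49.80), J = P − 7.6·n = (35.73, 41.59). Then |AG| = |G − A| = 54.83.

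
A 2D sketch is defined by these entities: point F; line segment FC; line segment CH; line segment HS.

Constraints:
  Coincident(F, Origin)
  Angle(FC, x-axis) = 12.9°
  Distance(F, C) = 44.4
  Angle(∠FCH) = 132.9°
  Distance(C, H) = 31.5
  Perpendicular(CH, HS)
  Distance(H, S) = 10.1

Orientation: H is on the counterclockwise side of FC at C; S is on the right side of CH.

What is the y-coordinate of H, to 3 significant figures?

37.2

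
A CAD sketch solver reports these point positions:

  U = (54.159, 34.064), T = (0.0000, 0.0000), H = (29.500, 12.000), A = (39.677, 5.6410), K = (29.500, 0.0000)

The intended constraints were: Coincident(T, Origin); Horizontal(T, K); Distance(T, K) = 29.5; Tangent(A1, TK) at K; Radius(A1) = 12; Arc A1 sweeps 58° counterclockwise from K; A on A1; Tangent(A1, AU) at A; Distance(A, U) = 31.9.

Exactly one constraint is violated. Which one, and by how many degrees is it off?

Tangent(A1, AU) at A — off by 5.00°.

T = (0.00, 0.00) ✓; T.y = 0.00, K.y = 0.00 ✓; |TK| = 29.50 ✓; ∠(HK, KT) = 90.00° ✓; |HK| = 12.00 ✓; bearing(H→A) − bearing(H→K) = 58.00° ✓; |HA| = 12.00 ✓; ∠(HA, AU) = 85.00° ✗; |AU| = 31.90 ✓.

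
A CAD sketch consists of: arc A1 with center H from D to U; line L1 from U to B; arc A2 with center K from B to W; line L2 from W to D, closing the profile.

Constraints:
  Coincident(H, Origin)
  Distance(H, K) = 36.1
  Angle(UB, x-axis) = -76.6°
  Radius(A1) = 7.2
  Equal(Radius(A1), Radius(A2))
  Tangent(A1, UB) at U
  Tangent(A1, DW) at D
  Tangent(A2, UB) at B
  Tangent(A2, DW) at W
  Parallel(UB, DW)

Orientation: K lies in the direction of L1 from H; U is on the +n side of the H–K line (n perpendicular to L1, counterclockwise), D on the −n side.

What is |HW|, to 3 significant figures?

36.8

The slot axis is L1's direction at -76.6°, so u = (cos -76.6°, sin -76.6°) = (0.232, -0.973) and n = (−sin -76.6°, cos -76.6°) = (0.973, 0.232). H is at the origin and K lies 36.1 along u from H, so K = 36.1·u = (8.37, -35.1). Tangency of A1 to both parallel lines with radius 7.2 puts U and D at H ± 7.2·n: U = (7.00, 1.67), D = (-7.00, -1.67). Equal radii place B and W the same way about K: B = K + 7.2·n = (15.4, -33.4), W = K − 7.2·n = (1.36, -36.8). Then |HW| = |W − H| = 36.8.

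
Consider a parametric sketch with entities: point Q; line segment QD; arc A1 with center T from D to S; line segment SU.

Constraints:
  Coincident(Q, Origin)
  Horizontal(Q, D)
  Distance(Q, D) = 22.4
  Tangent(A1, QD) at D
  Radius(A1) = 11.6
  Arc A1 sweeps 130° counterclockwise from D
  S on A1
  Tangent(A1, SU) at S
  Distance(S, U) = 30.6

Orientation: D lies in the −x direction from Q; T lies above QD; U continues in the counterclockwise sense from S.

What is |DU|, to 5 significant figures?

43.844

On A1, D sits at bearing -90° from T; a 130° counterclockwise sweep puts S at bearing 40°, so S = T + 11.6·(cos 40°, sin 40°) = (-13.514, 19.056). The tangent condition forces TS to be normal to SU, so SU runs along (−sin 40°, cos 40°); with |SU| = 30.6, U = (-33.183, 42.497). Then |DU| = |U − D| = 43.844.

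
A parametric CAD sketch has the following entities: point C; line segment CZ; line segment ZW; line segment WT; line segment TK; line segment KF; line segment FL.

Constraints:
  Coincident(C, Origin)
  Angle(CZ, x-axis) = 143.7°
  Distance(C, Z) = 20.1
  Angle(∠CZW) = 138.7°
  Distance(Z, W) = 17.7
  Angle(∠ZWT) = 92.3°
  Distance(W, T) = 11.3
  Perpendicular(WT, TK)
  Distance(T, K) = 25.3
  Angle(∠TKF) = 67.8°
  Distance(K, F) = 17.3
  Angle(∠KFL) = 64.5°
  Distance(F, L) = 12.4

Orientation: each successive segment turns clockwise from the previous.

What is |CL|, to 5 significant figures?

24.081

∠TKF = 67.8° gives KF at 172.50° from the x-axis; with |KF| = 17.3, F = (-19.802, 9.8403). ∠KFL = 64.5° gives FL at 57.000° from the x-axis; with |FL| = 12.4, L = (-13.048, 20.240). Then |CL| = |L − C| = 24.081.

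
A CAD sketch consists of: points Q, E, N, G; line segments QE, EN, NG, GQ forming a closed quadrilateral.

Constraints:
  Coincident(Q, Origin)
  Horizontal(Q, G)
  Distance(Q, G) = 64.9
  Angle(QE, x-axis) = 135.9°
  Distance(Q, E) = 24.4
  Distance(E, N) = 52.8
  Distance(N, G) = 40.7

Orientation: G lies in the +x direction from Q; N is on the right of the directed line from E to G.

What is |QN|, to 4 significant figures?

29.08

Q is at the origin; Q and G share the same y with |QG| = 64.9 and G in +x, so G = (64.9, 0). QE runs at 135.9° with |QE| = 24.4, so E = (-17.52, 16.98). N is determined by |EN| = 52.8 and |NG| = 40.7 together: it lies at the intersection of circle(E, 52.8) and circle(G, 40.7). With |EG| = 84.15, the foot of the radical line on EG is 48.80 from E and the perpendicular offset is √(52.8² − 48.80²) = 20.16. Taking the right-of-EG solution: N = (26.20, -12.61).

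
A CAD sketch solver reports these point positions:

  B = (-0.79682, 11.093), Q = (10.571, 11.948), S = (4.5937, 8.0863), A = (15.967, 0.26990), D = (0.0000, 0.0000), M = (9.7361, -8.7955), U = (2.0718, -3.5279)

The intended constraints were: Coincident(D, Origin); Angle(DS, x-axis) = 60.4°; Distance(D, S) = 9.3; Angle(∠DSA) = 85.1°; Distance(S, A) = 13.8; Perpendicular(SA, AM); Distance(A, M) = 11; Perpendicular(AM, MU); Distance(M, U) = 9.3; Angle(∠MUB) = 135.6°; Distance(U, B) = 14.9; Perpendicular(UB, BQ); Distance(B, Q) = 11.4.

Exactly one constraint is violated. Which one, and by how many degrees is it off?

Perpendicular(UB, BQ) — off by 6.80°.

D = (0.00, 0.00) ✓; DS at 60.40° ✓; |DS| = 9.300 ✓; ∠DSA = 85.10° ✓; |SA| = 13.80 ✓; ∠(SA, AM) = 90.00° ✓; |AM| = 11.00 ✓; ∠(AM, MU) = 90.00° ✓; |MU| = 9.300 ✓; ∠MUB = 135.6° ✓; |UB| = 14.90 ✓; ∠(UB, BQ) = 96.80° ✗; |BQ| = 11.40 ✓.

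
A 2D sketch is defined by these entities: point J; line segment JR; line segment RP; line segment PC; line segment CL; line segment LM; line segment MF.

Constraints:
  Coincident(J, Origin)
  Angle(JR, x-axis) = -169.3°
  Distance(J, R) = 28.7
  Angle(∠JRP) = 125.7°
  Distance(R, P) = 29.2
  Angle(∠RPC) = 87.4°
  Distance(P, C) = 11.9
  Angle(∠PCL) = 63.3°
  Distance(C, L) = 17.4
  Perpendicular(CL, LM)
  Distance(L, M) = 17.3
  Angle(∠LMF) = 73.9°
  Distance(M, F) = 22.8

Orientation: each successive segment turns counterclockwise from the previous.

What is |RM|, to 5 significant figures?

24.882

J is at the origin; JR runs at -169.3° with length 28.7, so R = (-28.201, -5.3286). ∠JRP = 125.7° gives RP at -115.00° from the x-axis; with |RP| = 29.2, P = (-40.541, -31.793). ∠RPC = 87.4° gives PC at -22.400° from the x-axis; with |PC| = 11.9, C = (-29.539, -36.328). ∠PCL = 63.3° gives CL at 94.300° from the x-axis; with |CL| = 17.4, L = (-30.844, -18.977). CL is perpendicular to LM, so LM runs at -175.70°; with |LM| = 17.3, M = (-48.095, -20.274). Then |RM| = |M − R| = 24.882.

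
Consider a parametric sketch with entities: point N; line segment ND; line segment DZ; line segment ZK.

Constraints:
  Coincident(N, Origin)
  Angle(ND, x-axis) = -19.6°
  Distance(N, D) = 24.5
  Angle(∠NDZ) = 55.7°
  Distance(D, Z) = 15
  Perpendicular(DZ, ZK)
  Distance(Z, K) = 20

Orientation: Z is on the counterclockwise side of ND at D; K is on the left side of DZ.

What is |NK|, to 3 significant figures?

1.22

N is at the origin; ND runs at -19.6° with length 24.5, so D = 24.5·(cos -19.6°, sin -19.6°) = (23.1, -8.22). ∠NDZ = 55.7°, so DZ runs at -19.6° + (180° − 55.7°) = 105° from the x-axis; with |DZ| = 15.0, Z = D + 15.0·(cos 105°, sin 105°) = (19.3, 6.29). DZ ⟂ ZK; with |ZK| = 20.0 on the left of DZ, K = Z + 20.0·(-0.967, -0.254) = (-0.0713, 1.22). Then |NK| = |K − N| = 1.22.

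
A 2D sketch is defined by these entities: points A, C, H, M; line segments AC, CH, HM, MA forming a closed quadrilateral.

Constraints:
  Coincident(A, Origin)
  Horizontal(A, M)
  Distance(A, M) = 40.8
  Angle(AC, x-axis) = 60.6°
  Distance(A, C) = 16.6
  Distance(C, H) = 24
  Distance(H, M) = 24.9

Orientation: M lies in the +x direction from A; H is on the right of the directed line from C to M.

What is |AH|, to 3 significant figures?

18.8

Checks: A.y = 0.00, M.y = 0.00 ✓; |CH| = 24.00 ✓; |HM| = 24.90 ✓.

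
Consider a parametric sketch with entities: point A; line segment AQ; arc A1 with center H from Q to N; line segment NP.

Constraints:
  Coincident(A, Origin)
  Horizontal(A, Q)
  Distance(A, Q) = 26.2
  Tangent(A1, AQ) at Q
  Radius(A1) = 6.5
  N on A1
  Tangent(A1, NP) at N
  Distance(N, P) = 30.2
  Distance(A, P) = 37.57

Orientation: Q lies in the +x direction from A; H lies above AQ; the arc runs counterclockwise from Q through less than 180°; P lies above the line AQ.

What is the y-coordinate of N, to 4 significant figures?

10.27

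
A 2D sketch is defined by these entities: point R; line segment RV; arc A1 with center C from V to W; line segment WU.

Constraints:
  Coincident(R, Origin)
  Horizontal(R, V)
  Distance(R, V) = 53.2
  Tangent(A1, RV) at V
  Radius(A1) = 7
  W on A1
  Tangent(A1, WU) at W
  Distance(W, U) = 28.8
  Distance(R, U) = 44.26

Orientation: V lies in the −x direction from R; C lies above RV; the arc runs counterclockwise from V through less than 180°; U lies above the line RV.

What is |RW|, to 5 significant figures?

47.179

R is at the origin; RV is horizontal with |RV| = 53.2 and V on the −x side, so V = (-53.200, 0.0000). Tangency of A1 to RV means the radius CV is perpendicular to RV, so C = V + (0, 7) = (-53.200, 7.0000). Since CW ⟂ WU (tangency), |CU| = √(7.0² + 28.8²) = 29.638 regardless of where W sits on A1. So U lies on both circle(R, 44.26) and circle(C, 29.638); the above-RV intersection is U = (-33.393, 29.049). W is the foot of the tangent from U: W = (-47.035, 3.6843).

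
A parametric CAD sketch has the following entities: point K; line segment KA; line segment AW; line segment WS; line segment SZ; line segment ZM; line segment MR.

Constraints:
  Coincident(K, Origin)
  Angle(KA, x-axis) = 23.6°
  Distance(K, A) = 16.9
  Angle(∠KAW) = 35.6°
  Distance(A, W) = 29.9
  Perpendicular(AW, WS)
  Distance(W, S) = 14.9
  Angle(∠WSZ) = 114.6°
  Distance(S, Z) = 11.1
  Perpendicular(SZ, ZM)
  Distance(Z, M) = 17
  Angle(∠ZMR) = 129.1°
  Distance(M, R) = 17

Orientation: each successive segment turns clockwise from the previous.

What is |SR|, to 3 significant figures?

27.8

SZ is perpendicular to ZM, so ZM runs at -6.20°; with |ZM| = 17.0, M = (5.48, -2.09). ∠ZMR = 129.1° gives MR at -57.1° from the x-axis; with |MR| = 17.0, R = (14.7, -16.4). Then |SR| = |R − S| = 27.8.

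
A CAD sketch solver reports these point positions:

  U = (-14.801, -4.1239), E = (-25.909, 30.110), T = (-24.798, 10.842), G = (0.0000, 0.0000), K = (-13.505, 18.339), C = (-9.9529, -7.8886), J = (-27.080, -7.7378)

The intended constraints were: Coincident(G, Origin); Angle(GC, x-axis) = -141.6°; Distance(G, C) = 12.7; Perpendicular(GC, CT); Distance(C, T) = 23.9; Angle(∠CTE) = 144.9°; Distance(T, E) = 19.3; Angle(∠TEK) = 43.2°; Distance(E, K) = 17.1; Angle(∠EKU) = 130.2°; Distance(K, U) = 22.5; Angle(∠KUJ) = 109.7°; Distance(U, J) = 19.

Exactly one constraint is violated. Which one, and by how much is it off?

Distance(U, J) = 19 — off by 6.20.

G = (0.00, 0.00) ✓; GC at -141.6° ✓; |GC| = 12.70 ✓; ∠(GC, CT) = 90.00° ✓; |CT| = 23.90 ✓; ∠CTE = 144.9° ✓; |TE| = 19.30 ✓; ∠TEK = 43.20° ✓; |EK| = 17.10 ✓; ∠EKU = 130.2° ✓; |KU| = 22.50 ✓; ∠KUJ = 109.7° ✓; |UJ| = 12.80 ✗.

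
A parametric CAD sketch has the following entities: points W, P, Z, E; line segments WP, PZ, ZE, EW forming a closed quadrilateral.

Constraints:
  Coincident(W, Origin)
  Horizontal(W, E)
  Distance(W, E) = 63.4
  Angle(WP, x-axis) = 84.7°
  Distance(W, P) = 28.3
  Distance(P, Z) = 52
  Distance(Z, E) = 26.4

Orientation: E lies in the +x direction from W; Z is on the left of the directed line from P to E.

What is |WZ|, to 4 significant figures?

59.91

Checks: |PZ| = 52.00 ✓; |ZE| = 26.40 ✓.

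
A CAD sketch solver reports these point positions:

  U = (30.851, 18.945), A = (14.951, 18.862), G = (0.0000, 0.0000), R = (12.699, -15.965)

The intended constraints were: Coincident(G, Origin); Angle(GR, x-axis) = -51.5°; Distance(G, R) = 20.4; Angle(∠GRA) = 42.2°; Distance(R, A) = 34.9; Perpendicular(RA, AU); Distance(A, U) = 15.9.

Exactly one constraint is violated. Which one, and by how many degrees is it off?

Perpendicular(RA, AU) — off by 4.00°.

G = (0.00, 0.00) ✓; GR at -51.50° ✓; |GR| = 20.40 ✓; ∠GRA = 42.20° ✓; |RA| = 34.90 ✓; ∠(RA, AU) = 86.00° ✗; |AU| = 15.90 ✓.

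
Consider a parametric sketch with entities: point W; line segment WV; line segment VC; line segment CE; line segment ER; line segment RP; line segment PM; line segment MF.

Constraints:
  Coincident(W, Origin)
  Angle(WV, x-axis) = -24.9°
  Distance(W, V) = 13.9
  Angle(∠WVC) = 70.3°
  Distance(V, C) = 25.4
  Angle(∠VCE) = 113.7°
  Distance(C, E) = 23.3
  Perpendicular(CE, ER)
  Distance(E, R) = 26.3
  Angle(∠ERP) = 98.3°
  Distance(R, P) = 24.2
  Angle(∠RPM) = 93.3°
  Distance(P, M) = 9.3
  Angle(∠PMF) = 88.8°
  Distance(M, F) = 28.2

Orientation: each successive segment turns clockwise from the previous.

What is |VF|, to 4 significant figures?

36.25

∠RPM = 93.3° gives PM at -99.30° from the x-axis; with |PM| = 9.3, M = (4.503, -5.513). ∠PMF = 88.8° gives MF at 169.5° from the x-axis; with |MF| = 28.2, F = (-23.23, -0.3741). Then |VF| = |F − V| = 36.25.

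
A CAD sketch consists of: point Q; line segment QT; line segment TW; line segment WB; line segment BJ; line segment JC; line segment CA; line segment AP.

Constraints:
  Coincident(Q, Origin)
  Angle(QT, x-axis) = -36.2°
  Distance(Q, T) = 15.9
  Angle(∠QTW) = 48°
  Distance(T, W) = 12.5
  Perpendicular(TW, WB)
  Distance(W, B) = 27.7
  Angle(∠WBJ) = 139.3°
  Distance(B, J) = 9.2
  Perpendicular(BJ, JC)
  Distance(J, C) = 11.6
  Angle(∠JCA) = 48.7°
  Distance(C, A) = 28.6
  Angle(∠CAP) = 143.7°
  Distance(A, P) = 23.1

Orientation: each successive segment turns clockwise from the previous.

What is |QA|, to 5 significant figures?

19.100

Q is at the origin; QT runs at -36.2° with length 15.9, so T = (12.831, -9.3906). ∠QTW = 48.0° gives TW at -168.20° from the x-axis; with |TW| = 12.5, W = (0.59483, -11.947). TW is perpendicular to WB, so WB runs at 101.80°; with |WB| = 27.7, B = (-5.0697, 15.168). ∠WBJ = 139.3° gives BJ at 61.100° from the x-axis; with |BJ| = 9.2, J = (-0.62352, 23.222). BJ is perpendicular to JC, so JC runs at -28.900°; with |JC| = 11.6, C = (9.5319, 17.616). ∠JCA = 48.7° gives CA at -160.20° from the x-axis; with |CA| = 28.6, A = (-17.377, 7.9281). Then |QA| = |A − Q| = 19.100.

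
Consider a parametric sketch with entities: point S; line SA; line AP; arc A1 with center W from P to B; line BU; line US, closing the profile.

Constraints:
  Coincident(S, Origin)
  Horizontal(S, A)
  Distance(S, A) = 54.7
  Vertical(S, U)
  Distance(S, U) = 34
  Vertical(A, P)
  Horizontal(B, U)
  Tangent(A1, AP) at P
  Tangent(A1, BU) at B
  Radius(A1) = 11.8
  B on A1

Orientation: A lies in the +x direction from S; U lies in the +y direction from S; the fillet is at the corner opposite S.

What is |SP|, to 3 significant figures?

59.0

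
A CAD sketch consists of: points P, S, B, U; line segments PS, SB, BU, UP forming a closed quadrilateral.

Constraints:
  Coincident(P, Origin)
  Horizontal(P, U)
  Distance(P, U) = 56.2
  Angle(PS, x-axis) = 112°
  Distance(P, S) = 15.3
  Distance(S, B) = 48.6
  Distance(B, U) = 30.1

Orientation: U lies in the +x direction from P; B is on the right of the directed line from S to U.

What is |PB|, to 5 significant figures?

35.801

Checks: |SB| = 48.60 ✓; |BU| = 30.10 ✓.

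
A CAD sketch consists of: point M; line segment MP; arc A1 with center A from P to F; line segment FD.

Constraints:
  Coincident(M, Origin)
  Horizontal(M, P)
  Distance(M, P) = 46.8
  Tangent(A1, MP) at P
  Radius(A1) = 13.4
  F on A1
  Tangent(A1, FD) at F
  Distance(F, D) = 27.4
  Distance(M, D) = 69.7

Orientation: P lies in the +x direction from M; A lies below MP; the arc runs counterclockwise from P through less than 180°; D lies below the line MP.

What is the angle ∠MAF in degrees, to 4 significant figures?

57.70°

Checks: |MP| = 46.80 ✓; |AF| = 13.40 ✓; ∠(AF, FD) = 90.00° ✓; |FD| = 27.40 ✓; |MD| = 69.70 ✓.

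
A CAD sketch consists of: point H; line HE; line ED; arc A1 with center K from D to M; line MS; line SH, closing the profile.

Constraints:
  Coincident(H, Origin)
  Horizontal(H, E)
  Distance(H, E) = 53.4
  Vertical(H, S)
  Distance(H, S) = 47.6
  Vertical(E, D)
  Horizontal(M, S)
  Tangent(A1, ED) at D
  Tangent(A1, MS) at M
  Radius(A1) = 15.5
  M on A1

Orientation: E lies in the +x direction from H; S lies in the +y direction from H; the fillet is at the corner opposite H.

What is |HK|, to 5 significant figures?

49.667

H is at the origin; H and E share the same y with |HE| = 53.4 and E on the +x side, so E = (53.400, 0.0000). HS is vertical with |HS| = 47.6 and S on the +y side, so S = (0.0000, 47.600). The virtual corner opposite H is at (53.400, 47.600). Tangency of A1 to ED means the radius KD is perpendicular to ED and the tangent condition forces KM to be normal to MS, with radius 15.5, so the center K sits 15.5 in from both sides at K = (37.900, 32.100). Then |HK| = |K − H| = 49.667.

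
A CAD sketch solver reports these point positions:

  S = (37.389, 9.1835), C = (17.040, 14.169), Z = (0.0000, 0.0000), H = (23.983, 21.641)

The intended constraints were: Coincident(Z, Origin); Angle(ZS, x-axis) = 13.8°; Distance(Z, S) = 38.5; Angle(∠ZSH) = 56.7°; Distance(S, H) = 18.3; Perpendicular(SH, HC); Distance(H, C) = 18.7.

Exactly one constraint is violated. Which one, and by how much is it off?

Distance(H, C) = 18.7 — off by 8.50.

Z = (0.00, 0.00) ✓; ZS at 13.80° ✓; |ZS| = 38.50 ✓; ∠ZSH = 56.70° ✓; |SH| = 18.30 ✓; ∠(SH, HC) = 90.00° ✓; |HC| = 10.20 ✗.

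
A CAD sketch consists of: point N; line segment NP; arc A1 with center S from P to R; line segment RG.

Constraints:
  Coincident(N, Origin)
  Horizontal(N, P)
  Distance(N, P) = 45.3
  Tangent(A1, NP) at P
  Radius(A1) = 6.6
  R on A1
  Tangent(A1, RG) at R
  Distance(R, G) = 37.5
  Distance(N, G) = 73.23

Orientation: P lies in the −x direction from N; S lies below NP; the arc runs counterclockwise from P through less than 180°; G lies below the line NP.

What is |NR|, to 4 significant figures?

51.98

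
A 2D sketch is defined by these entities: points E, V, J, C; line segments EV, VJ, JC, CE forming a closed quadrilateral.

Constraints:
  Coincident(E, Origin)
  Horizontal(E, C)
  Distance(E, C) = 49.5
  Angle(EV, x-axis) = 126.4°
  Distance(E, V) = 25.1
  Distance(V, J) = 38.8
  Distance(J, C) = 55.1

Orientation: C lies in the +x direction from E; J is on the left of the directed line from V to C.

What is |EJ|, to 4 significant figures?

46.54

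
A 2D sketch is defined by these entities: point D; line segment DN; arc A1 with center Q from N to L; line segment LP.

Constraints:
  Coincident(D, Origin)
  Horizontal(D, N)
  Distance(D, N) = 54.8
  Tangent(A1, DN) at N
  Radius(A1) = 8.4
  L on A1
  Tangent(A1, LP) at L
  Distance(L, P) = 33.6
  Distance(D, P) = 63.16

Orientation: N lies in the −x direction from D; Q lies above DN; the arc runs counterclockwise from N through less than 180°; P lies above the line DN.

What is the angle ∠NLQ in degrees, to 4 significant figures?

44.46°

D is at the origin; D and N share the same y with |DN| = 54.8 and N on the −x side, so N = (-54.80, 0.000). The tangent condition forces QN to be normal to DN, so Q = N + (0, 8.4) = (-54.80, 8.400). Since QL ⟂ LP (tangency), |QP| = √(8.4² + 33.6²) = 34.63 regardless of where L sits on A1. So P lies on both circle(D, 63.16) and circle(Q, 34.63); the above-DN intersection is P = (-47.04, 42.15). L is the foot of the tangent from P: L = (-46.40, 8.559).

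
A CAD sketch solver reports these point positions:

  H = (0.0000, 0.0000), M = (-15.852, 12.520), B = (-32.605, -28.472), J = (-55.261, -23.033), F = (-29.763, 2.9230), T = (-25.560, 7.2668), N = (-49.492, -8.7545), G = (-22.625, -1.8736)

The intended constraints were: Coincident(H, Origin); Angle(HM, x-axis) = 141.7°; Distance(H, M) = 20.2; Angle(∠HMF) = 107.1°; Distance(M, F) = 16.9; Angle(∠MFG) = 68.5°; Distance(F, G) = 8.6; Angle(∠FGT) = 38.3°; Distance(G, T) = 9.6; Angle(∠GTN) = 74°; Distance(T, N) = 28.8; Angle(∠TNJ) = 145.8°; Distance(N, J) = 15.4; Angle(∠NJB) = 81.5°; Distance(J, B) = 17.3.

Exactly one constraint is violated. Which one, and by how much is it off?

Distance(J, B) = 17.3 — off by 6.00.

H = (0.00, 0.00) ✓; HM at 141.7° ✓; |HM| = 20.20 ✓; ∠HMF = 107.1° ✓; |MF| = 16.90 ✓; ∠MFG = 68.50° ✓; |FG| = 8.600 ✓; ∠FGT = 38.30° ✓; |GT| = 9.600 ✓; ∠GTN = 74.00° ✓; |TN| = 28.80 ✓; ∠TNJ = 145.8° ✓; |NJ| = 15.40 ✓; ∠NJB = 81.50° ✓; |JB| = 23.30 ✗.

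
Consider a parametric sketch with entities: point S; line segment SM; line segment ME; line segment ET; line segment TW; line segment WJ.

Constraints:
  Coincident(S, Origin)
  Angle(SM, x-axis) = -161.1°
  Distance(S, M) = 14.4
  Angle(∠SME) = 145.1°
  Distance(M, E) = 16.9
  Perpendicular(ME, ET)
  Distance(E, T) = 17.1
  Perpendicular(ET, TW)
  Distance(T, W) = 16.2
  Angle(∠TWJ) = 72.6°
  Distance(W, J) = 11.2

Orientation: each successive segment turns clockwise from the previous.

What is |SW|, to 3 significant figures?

15.3

S is at the origin; SM runs at -161.1° with length 14.4, so M = (-13.6, -4.66). ∠SME = 145.1° gives ME at 164° from the x-axis; with |ME| = 16.9, E = (-29.9, -0.00614). ME is perpendicular to ET, so ET runs at 74.0°; with |ET| = 17.1, T = (-25.2, 16.4). ET is perpendicular to TW, so TW runs at -16.0°; with |TW| = 16.2, W = (-9.58, 12.0). Then |SW| = |W − S| = 15.3.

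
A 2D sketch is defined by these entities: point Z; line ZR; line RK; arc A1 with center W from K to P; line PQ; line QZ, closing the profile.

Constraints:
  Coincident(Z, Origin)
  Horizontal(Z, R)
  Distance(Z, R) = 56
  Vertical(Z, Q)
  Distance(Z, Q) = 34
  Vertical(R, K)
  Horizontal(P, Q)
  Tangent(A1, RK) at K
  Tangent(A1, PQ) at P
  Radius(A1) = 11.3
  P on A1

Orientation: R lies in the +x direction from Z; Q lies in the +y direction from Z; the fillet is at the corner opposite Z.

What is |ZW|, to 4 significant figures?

50.13

Z is at the origin; Z and R share the same y with |ZR| = 56.0 and R on the +x side, so R = (56.00, 0.000). ZQ is vertical with |ZQ| = 34.0 and Q on the +y side, so Q = (0.000, 34.00). The virtual corner opposite Z is at (56.00, 34.00). Since A1 is tangent to RK there, WK ⟂ RK and A1 meets PQ tangentially, so WP is at right angles to PQ, with radius 11.3, so the center W sits 11.3 in from both sides at W = (44.70, 22.70). Then |ZW| = |W − Z| = 50.13.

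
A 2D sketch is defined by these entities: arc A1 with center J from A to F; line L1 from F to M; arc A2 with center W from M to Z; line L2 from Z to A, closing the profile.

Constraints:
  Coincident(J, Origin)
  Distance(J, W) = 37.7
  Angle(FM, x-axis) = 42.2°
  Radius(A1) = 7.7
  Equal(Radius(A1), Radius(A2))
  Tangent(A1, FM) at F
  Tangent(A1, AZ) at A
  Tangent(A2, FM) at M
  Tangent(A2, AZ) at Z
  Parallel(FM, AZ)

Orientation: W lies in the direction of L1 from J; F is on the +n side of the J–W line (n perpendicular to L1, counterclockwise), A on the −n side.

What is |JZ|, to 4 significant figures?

38.48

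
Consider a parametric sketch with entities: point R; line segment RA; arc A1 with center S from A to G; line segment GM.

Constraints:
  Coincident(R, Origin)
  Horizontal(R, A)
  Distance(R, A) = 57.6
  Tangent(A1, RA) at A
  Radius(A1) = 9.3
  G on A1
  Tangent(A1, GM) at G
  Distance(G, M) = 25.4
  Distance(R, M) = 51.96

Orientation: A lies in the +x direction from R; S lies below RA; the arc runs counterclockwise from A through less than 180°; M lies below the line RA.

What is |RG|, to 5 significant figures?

49.127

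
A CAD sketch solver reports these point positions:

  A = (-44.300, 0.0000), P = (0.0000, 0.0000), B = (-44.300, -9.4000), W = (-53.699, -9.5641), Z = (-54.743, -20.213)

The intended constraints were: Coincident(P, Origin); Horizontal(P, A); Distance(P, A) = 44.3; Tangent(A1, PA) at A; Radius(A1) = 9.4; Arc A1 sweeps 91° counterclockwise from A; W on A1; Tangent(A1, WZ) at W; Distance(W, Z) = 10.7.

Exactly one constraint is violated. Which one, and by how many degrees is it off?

Tangent(A1, WZ) at W — off by 6.60°.

P = (0.00, 0.00) ✓; P.y = 0.00, A.y = 0.00 ✓; |PA| = 44.30 ✓; ∠(BA, AP) = 90.00° ✓; |BA| = 9.400 ✓; bearing(B→W) − bearing(B→A) = 91.00° ✓; |BW| = 9.400 ✓; ∠(BW, WZ) = 96.60° ✗; |WZ| = 10.70 ✓.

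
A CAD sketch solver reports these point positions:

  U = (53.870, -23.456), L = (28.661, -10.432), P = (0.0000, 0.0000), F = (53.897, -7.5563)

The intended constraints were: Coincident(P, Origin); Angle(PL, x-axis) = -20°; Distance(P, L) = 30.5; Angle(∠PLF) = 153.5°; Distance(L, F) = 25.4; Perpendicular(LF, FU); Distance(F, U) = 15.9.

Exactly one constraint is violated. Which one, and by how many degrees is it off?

Perpendicular(LF, FU) — off by 6.60°.

P = (0.00, 0.00) ✓; PL at -20.00° ✓; |PL| = 30.50 ✓; ∠PLF = 153.5° ✓; |LF| = 25.40 ✓; ∠(LF, FU) = 96.60° ✗; |FU| = 15.90 ✓.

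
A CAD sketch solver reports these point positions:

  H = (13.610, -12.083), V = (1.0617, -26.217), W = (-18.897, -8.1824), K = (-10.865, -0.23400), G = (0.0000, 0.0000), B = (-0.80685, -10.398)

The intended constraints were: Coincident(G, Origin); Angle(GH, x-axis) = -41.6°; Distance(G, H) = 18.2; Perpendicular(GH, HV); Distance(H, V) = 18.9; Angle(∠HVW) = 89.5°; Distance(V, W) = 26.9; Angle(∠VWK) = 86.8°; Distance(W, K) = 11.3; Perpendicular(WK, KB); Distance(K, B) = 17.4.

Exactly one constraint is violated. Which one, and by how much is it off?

Distance(K, B) = 17.4 — off by 3.10.

G = (0.00, 0.00) ✓; GH at -41.60° ✓; |GH| = 18.20 ✓; ∠(GH, HV) = 90.00° ✓; |HV| = 18.90 ✓; ∠HVW = 89.50° ✓; |VW| = 26.90 ✓; ∠VWK = 86.80° ✓; |WK| = 11.30 ✓; ∠(WK, KB) = 90.00° ✓; |KB| = 14.30 ✗.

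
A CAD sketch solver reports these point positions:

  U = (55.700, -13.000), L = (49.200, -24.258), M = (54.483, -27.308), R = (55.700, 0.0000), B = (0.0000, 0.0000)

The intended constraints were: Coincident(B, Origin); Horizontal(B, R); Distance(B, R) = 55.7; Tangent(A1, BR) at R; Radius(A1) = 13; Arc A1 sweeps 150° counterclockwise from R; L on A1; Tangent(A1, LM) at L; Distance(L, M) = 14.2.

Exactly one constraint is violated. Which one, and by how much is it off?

Distance(L, M) = 14.2 — off by 8.10.

B = (0.00, 0.00) ✓; B.y = 0.00, R.y = 0.00 ✓; |BR| = 55.70 ✓; ∠(UR, RB) = 90.00° ✓; |UR| = 13.00 ✓; bearing(U→L) − bearing(U→R) = 150.0° ✓; |UL| = 13.00 ✓; ∠(UL, LM) = 90.00° ✓; |LM| = 6.100 ✗.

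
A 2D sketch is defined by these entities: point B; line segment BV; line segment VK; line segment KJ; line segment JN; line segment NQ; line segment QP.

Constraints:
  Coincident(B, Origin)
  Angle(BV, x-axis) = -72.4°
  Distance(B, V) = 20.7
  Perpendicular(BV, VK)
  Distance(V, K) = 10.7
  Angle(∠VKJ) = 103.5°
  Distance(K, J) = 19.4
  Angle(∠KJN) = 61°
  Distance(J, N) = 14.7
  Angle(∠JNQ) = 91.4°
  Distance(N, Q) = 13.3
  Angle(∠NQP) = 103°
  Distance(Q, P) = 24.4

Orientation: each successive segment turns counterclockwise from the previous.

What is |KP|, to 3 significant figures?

18.2

B is at the origin; BV runs at -72.4° with length 20.7, so V = (6.26, -19.7). BV ⟂ VK, so VK runs at 17.6°; with |VK| = 10.7, K = (16.5, -16.5). ∠VKJ = 103.5° gives KJ at 94.1° from the x-axis; with |KJ| = 19.4, J = (15.1, 2.85). ∠KJN = 61.0° gives JN at -147° from the x-axis; with |JN| = 14.7, N = (2.76, -5.17). ∠JNQ = 91.4° gives NQ at -58.3° from the x-axis; with |NQ| = 13.3, Q = (9.75, -16.5). ∠NQP = 103.0° gives QP at 18.7° from the x-axis; with |QP| = 24.4, P = (32.9, -8.67). Then |KP| = |P − K| = 18.2.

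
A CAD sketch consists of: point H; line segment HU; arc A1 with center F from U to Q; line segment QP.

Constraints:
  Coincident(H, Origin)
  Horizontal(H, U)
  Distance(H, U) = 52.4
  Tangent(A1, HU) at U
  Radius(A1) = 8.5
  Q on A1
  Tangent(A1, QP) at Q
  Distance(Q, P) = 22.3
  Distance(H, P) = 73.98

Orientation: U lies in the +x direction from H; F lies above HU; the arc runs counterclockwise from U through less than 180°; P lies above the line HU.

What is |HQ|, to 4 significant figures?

60.28

Checks: |FQ| = 8.500 ✓; ∠(FQ, QP) = 90.00° ✓; |QP| = 22.30 ✓; |HP| = 73.98 ✓.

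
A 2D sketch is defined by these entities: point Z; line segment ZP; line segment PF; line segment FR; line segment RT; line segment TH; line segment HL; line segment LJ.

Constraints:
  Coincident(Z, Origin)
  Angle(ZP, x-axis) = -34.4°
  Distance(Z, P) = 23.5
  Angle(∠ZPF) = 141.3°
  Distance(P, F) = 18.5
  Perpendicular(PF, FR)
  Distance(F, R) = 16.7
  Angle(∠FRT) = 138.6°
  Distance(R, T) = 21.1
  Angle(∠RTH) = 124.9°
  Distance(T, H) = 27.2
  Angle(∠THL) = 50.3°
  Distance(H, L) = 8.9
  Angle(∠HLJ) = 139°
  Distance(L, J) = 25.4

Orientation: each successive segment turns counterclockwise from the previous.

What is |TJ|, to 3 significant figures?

11.5

Z is at the origin; ZP runs at -34.4° with length 23.5, so P = (19.4, -13.3). ∠ZPF = 141.3° gives PF at 4.30° from the x-axis; with |PF| = 18.5, F = (37.8, -11.9). PF ⟂ FR, so FR runs at 94.3°; with |FR| = 16.7, R = (36.6, 4.76). ∠FRT = 138.6° gives RT at 136° from the x-axis; with |RT| = 21.1, T = (21.5, 19.5). ∠RTH = 124.9° gives TH at -169° from the x-axis; with |TH| = 27.2, H = (-5.23, 14.4). ∠THL = 50.3° gives HL at -39.5° from the x-axis; with |HL| = 8.9, L = (1.63, 8.74). ∠HLJ = 139.0° gives LJ at 1.50° from the x-axis; with |LJ| = 25.4, J = (27.0, 9.41). Then |TJ| = |J − T| = 11.5.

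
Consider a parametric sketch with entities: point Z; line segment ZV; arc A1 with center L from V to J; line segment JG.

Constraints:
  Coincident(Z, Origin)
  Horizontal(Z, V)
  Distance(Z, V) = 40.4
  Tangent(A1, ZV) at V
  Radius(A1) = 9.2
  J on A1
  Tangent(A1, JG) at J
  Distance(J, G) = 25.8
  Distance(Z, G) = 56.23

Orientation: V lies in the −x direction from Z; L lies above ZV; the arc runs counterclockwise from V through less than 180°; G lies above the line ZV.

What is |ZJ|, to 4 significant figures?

34.59

Checks: |LJ| = 9.200 ✓; ∠(LJ, JG) = 90.00° ✓; |JG| = 25.80 ✓; |ZG| = 56.23 ✓.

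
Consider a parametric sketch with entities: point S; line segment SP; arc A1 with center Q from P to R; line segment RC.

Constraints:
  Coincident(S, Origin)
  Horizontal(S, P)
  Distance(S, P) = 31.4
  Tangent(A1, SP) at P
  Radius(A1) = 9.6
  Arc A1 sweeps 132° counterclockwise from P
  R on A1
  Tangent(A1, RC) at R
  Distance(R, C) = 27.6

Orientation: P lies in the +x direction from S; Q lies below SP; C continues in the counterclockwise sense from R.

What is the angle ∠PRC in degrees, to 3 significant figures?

114°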